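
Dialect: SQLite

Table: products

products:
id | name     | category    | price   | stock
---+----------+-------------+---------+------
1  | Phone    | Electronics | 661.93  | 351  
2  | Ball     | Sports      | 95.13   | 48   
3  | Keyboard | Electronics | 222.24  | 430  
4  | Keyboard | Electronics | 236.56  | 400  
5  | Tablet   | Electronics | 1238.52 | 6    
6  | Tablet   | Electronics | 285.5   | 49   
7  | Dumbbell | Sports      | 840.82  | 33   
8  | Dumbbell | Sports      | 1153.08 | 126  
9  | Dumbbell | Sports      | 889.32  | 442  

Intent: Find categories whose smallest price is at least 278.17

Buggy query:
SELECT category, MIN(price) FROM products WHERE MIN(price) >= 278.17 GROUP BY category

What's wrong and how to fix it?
Bug: Aggregates like MIN are computed per group after WHERE runs

Fix: Replace WHERE with HAVING after the GROUP BY

Corrected query:
SELECT category, MIN(price) FROM products GROUP BY category HAVING MIN(price) >= 278.17

Result:
(no rows)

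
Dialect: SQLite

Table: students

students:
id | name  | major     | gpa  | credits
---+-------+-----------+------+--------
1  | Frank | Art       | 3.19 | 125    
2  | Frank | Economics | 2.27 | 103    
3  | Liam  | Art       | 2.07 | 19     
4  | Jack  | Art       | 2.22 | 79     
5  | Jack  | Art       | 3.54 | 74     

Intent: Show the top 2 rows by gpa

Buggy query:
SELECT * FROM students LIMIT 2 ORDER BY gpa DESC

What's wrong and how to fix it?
Bug: ORDER BY cannot follow LIMIT; LIMIT is the final clause

Fix: Swap the clauses: ORDER BY first, then LIMIT

Corrected query:
SELECT * FROM students ORDER BY gpa DESC LIMIT 2

Result:
id | name  | major | gpa  | credits
---+-------+-------+------+--------
5  | Jack  | Art   | 3.54 | 74     
1  | Frank | Art   | 3.19 | 125    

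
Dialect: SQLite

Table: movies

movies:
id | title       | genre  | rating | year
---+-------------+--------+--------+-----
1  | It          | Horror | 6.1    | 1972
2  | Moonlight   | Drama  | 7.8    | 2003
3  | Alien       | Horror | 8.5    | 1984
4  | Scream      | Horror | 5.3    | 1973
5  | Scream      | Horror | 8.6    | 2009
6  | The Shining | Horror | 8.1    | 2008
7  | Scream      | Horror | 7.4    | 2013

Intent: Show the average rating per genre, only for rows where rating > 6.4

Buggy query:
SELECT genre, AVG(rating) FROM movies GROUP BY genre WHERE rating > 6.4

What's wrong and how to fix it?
Bug: Row-level WHERE must come before GROUP BY in the clause order

Fix: Move the WHERE clause before GROUP BY

Corrected query:
SELECT genre, AVG(rating) FROM movies WHERE rating > 6.4 GROUP BY genre

Result:
genre  | AVG(rating)
-------+------------
Drama  | 7.8        
Horror | 8.15       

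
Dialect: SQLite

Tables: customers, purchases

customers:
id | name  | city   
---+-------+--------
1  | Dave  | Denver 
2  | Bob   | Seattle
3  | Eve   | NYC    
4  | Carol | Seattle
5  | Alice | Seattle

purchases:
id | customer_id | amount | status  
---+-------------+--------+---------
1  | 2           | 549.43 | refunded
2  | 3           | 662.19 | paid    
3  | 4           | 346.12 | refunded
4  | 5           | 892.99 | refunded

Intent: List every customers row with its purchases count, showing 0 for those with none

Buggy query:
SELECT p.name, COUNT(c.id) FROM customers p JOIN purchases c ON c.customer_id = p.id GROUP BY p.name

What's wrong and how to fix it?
Bug: INNER JOIN drops customers rows that have no matching purchases rows

Fix: Switch to LEFT JOIN to retain unmatched parent rows

Corrected query:
SELECT p.name, COUNT(c.id) FROM customers p LEFT JOIN purchases c ON c.customer_id = p.id GROUP BY p.name

Result:
name  | COUNT(c.id)
------+------------
Alice | 1          
Bob   | 1          
Carol | 1          
Dave  | 0          
Eve   | 1          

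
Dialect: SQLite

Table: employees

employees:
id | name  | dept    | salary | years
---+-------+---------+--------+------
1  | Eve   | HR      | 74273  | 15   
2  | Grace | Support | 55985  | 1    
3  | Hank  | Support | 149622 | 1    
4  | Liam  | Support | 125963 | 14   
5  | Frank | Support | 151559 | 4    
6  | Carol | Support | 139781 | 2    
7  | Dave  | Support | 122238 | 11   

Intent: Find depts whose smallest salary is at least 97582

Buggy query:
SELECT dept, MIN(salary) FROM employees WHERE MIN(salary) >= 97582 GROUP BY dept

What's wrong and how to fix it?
Bug: Aggregates like MIN are computed per group after WHERE runs

Fix: Replace WHERE with HAVING after the GROUP BY

Corrected query:
SELECT dept, MIN(salary) FROM employees GROUP BY dept HAVING MIN(salary) >= 97582

Result:
(no rows)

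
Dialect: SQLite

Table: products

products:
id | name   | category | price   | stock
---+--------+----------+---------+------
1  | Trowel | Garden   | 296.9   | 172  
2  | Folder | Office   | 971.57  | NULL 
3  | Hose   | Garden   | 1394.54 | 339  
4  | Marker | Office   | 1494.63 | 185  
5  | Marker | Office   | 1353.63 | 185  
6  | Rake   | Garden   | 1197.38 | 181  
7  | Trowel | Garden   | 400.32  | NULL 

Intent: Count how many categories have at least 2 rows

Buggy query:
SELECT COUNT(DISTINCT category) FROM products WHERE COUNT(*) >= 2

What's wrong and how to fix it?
Bug: COUNT(*) cannot appear in WHERE; the per-group count doesn't exist yet

Fix: Group first with HAVING COUNT(*) >= 2, then COUNT the resulting groups

Corrected query:
SELECT COUNT(*) FROM (SELECT category FROM products GROUP BY category HAVING COUNT(*) >= 2)

Result:
COUNT(*)
--------
2       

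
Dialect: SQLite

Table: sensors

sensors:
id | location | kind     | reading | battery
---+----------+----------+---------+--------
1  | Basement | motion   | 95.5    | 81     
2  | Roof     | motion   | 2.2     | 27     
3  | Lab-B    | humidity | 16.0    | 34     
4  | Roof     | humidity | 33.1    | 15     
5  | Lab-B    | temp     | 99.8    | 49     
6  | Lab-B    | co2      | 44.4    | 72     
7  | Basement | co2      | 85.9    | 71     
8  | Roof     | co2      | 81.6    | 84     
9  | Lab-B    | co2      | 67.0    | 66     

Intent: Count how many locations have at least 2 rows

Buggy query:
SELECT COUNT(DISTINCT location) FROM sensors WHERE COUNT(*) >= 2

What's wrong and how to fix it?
Bug: COUNT(*) cannot appear in WHERE; the per-group count doesn't exist yet

Fix: Use a subquery that GROUPs and filters with HAVING, then count its rows

Corrected query:
SELECT COUNT(*) FROM (SELECT location FROM sensors GROUP BY location HAVING COUNT(*) >= 2)

Result:
COUNT(*)
--------
3       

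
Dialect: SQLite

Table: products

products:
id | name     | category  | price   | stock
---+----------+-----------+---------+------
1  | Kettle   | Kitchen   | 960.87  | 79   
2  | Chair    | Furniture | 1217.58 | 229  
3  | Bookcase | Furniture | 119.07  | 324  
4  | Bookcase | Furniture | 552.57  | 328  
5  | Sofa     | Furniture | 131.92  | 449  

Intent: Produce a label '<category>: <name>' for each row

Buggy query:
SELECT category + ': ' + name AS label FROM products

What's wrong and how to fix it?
Bug: '+' is numeric addition; on text columns SQLite converts them to 0 instead of concatenating

Fix: Use the || operator for string concatenation

Corrected query:
SELECT category || ': ' || name AS label FROM products

Result:
label              
-------------------
Kitchen: Kettle    
Furniture: Chair   
Furniture: Bookcase
Furniture: Bookcase
Furniture: Sofa    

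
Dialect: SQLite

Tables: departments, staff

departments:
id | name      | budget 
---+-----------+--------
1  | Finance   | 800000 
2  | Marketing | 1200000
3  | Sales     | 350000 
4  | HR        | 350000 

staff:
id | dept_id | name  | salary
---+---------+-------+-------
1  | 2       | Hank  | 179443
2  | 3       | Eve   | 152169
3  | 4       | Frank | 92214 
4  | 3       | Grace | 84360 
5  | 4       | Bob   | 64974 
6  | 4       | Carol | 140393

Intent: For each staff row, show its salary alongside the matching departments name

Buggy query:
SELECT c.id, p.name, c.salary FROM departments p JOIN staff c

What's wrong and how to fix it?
Bug: JOIN with no ON clause produces a cartesian product; every staff row pairs with every departments row

Fix: Add ON c.dept_id = p.id to the JOIN

Corrected query:
SELECT c.id, p.name, c.salary FROM departments p JOIN staff c ON c.dept_id = p.id

Result:
id | name      | salary
---+-----------+-------
1  | Marketing | 179443
2  | Sales     | 152169
3  | HR        | 92214 
4  | Sales     | 84360 
5  | HR        | 64974 
6  | HR        | 140393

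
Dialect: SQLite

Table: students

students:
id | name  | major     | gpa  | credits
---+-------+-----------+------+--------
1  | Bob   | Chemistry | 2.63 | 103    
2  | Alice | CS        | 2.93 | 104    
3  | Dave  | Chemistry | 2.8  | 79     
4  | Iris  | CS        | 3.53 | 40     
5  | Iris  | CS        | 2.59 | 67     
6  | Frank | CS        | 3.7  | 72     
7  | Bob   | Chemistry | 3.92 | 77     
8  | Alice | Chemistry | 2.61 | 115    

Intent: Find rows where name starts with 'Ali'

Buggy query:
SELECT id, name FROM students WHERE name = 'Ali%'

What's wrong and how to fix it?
Bug: Wildcards only work with LIKE; '=' treats '%' as a literal character

Fix: Use LIKE for wildcard pattern matching

Corrected query:
SELECT id, name FROM students WHERE name LIKE 'Ali%'

Result:
id | name 
---+------
2  | Alice
8  | Alice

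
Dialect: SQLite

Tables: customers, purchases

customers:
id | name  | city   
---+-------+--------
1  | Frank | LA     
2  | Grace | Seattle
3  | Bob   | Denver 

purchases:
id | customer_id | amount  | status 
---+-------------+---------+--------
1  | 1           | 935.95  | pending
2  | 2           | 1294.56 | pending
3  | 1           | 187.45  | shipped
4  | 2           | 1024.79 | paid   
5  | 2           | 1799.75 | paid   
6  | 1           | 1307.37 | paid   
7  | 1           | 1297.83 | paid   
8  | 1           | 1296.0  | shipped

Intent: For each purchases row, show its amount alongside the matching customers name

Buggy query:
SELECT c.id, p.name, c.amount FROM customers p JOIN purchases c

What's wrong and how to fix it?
Bug: JOIN with no ON clause produces a cartesian product; every purchases row pairs with every customers row

Fix: Add ON c.customer_id = p.id to the JOIN

Corrected query:
SELECT c.id, p.name, c.amount FROM customers p JOIN purchases c ON c.customer_id = p.id

Result:
id | name  | amount 
---+-------+--------
1  | Frank | 935.95 
2  | Grace | 1294.56
3  | Frank | 187.45 
4  | Grace | 1024.79
5  | Grace | 1799.75
6  | Frank | 1307.37
7  | Frank | 1297.83
8  | Frank | 1296   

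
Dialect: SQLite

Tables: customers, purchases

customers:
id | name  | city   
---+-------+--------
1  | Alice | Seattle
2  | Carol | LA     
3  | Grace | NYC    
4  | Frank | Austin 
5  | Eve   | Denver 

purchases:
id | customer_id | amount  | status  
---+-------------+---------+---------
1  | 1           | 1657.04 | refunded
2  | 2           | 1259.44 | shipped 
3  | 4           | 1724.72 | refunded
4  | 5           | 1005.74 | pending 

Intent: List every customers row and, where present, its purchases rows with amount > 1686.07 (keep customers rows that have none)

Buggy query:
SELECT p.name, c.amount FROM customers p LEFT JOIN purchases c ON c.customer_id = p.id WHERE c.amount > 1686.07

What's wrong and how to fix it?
Bug: Filtering c.amount in WHERE discards the NULL rows produced by LEFT JOIN, turning it into an inner join

Fix: Move the right-table condition into the ON clause so unmatched parents are kept

Corrected query:
SELECT p.name, c.amount FROM customers p LEFT JOIN purchases c ON c.customer_id = p.id AND c.amount > 1686.07

Result:
name  | amount 
------+--------
Alice | NULL   
Carol | NULL   
Grace | NULL   
Frank | 1724.72
Eve   | NULL   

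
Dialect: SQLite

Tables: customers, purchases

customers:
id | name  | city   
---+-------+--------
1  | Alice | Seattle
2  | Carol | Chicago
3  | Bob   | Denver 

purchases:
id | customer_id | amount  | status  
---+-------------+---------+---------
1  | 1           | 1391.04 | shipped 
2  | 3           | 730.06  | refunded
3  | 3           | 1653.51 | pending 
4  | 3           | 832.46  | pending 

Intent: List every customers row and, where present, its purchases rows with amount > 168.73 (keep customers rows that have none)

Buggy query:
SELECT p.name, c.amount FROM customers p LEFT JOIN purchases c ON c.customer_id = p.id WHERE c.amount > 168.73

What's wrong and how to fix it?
Bug: Filtering c.amount in WHERE discards the NULL rows produced by LEFT JOIN, turning it into an inner join

Fix: Move the right-table condition into the ON clause so unmatched parents are kept

Corrected query:
SELECT p.name, c.amount FROM customers p LEFT JOIN purchases c ON c.customer_id = p.id AND c.amount > 168.73

Result:
name  | amount 
------+--------
Alice | 1391.04
Carol | NULL   
Bob   | 730.06 
Bob   | 832.46 
Bob   | 1653.51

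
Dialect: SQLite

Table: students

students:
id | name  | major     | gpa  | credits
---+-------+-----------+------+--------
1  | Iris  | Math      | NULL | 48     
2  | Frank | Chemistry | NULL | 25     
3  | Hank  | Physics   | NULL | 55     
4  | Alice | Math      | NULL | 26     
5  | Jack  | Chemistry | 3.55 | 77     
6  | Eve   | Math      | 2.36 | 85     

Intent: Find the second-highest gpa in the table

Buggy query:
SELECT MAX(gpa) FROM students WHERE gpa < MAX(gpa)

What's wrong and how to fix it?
Bug: The inner MAX is an aggregate inside WHERE, which is not allowed

Fix: Compute the overall MAX in a subquery, then take MAX of rows below it

Corrected query:
SELECT MAX(gpa) FROM students WHERE gpa < (SELECT MAX(gpa) FROM students)

Result:
MAX(gpa)
--------
2.36    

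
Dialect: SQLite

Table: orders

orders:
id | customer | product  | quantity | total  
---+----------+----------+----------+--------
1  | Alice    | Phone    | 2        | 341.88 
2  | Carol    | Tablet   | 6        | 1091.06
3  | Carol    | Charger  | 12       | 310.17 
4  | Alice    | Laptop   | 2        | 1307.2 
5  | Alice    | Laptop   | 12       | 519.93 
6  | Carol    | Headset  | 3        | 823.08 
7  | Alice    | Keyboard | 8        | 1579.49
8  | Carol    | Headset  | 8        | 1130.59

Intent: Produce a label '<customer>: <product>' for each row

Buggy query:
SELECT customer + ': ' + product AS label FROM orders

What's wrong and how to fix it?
Bug: '+' is numeric addition; on text columns SQLite converts them to 0 instead of concatenating

Fix: Replace + with || to concatenate text

Corrected query:
SELECT customer || ': ' || product AS label FROM orders

Result:
label          
---------------
Alice: Phone   
Carol: Tablet  
Carol: Charger 
Alice: Laptop  
Alice: Laptop  
Carol: Headset 
Alice: Keyboard
Carol: Headset 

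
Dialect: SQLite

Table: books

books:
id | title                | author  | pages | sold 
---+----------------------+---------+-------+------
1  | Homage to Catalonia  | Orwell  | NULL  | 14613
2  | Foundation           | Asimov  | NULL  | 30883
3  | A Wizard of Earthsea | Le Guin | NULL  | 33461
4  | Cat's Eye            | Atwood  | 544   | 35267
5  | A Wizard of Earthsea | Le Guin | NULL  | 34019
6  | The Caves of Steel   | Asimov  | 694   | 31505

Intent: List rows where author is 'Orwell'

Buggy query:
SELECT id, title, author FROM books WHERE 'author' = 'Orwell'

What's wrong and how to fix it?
Bug: Single quotes denote string literals in SQL; the column name is being compared as a constant string

Fix: Reference the column as author without single quotes

Corrected query:
SELECT id, title, author FROM books WHERE author = 'Orwell'

Result:
id | title               | author
---+---------------------+-------
1  | Homage to Catalonia | Orwell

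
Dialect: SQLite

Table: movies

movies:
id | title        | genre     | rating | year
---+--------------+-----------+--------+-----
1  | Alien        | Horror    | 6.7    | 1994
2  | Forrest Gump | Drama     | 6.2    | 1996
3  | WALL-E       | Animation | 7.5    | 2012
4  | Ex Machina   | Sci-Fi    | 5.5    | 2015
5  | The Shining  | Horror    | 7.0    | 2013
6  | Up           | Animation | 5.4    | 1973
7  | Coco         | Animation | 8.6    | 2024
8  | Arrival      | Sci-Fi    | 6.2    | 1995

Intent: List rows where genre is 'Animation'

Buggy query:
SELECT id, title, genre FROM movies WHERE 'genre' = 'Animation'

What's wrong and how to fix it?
Bug: Single quotes denote string literals in SQL; the column name is being compared as a constant string

Fix: Remove the quotes around the column name (or use double quotes for an identifier)

Corrected query:
SELECT id, title, genre FROM movies WHERE genre = 'Animation'

Result:
id | title  | genre    
---+--------+----------
3  | WALL-E | Animation
6  | Up     | Animation
7  | Coco   | Animation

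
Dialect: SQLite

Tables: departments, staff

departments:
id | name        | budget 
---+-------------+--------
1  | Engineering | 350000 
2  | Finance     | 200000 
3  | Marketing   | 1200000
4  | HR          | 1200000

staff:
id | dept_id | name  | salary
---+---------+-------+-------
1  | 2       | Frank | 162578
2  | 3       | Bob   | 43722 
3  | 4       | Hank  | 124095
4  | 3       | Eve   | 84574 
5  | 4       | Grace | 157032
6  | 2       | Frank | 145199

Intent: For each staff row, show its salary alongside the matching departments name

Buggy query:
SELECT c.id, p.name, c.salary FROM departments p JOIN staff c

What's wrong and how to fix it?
Bug: JOIN with no ON clause produces a cartesian product; every staff row pairs with every departments row

Fix: Specify the join condition linking the foreign key to the parent id

Corrected query:
SELECT c.id, p.name, c.salary FROM departments p JOIN staff c ON c.dept_id = p.id

Result:
id | name      | salary
---+-----------+-------
1  | Finance   | 162578
2  | Marketing | 43722 
3  | HR        | 124095
4  | Marketing | 84574 
5  | HR        | 157032
6  | Finance   | 145199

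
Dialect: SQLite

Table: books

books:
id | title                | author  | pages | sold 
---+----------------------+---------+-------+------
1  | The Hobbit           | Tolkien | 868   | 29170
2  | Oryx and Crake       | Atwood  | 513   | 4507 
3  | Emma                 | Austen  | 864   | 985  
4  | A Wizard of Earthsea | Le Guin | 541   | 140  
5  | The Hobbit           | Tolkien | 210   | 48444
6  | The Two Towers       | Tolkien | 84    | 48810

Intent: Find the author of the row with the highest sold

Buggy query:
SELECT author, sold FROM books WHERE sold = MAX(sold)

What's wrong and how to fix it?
Bug: WHERE is evaluated per row; an aggregate over the whole table isn't defined there

Fix: Use a subquery: WHERE sold = (SELECT MAX(sold) FROM books)

Corrected query:
SELECT author, sold FROM books WHERE sold = (SELECT MAX(sold) FROM books)

Result:
author  | sold 
--------+------
Tolkien | 48810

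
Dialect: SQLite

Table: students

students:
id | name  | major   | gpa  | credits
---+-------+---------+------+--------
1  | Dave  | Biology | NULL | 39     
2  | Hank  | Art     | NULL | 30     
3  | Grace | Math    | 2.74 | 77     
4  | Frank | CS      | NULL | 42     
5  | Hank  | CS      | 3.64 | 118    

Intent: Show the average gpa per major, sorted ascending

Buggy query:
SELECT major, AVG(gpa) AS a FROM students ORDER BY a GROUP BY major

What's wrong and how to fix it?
Bug: GROUP BY must precede ORDER BY

Fix: Reorder: SELECT … FROM … GROUP BY … ORDER BY …

Corrected query:
SELECT major, AVG(gpa) AS a FROM students GROUP BY major ORDER BY a

Result:
major   | a   
--------+-----
Art     | NULL
Biology | NULL
Math    | 2.74
CS      | 3.64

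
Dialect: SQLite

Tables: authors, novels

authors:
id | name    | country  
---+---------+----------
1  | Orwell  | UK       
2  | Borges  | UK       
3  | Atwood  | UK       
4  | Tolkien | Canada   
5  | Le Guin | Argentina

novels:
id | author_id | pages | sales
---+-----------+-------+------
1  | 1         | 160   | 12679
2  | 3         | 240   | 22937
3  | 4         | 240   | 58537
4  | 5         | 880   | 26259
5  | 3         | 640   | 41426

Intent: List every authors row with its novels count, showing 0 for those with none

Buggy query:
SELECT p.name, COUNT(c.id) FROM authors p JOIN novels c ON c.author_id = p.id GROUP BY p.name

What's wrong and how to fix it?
Bug: An inner join excludes parents with zero children

Fix: Use LEFT JOIN so parents without children still appear (COUNT(c.id) gives 0)

Corrected query:
SELECT p.name, COUNT(c.id) FROM authors p LEFT JOIN novels c ON c.author_id = p.id GROUP BY p.name

Result:
name    | COUNT(c.id)
--------+------------
Atwood  | 2          
Borges  | 0          
Le Guin | 1          
Orwell  | 1          
Tolkien | 1          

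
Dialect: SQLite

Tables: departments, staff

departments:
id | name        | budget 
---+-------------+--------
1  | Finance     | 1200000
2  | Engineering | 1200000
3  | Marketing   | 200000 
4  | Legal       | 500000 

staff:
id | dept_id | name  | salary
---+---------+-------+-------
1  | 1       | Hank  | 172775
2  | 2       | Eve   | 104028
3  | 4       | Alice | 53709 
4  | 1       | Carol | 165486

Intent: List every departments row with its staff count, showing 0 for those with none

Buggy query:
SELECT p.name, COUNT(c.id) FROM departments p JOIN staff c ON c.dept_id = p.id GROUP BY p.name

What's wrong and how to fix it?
Bug: INNER JOIN drops departments rows that have no matching staff rows

Fix: Switch to LEFT JOIN to retain unmatched parent rows

Corrected query:
SELECT p.name, COUNT(c.id) FROM departments p LEFT JOIN staff c ON c.dept_id = p.id GROUP BY p.name

Result:
name        | COUNT(c.id)
------------+------------
Engineering | 1          
Finance     | 2          
Legal       | 1          
Marketing   | 0          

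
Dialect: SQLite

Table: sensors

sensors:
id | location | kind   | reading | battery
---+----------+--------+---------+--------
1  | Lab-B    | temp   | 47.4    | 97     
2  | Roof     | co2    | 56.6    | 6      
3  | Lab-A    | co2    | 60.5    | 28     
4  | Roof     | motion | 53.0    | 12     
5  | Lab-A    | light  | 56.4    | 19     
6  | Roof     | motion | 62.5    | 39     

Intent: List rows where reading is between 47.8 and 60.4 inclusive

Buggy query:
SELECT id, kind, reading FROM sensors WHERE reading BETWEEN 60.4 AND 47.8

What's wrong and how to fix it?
Bug: BETWEEN expects the lower bound first; with 60.4 AND 47.8 the range is empty

Fix: Swap the bounds so the smaller value comes first

Corrected query:
SELECT id, kind, reading FROM sensors WHERE reading BETWEEN 47.8 AND 60.4

Result:
id | kind   | reading
---+--------+--------
2  | co2    | 56.6   
4  | motion | 53     
5  | light  | 56.4   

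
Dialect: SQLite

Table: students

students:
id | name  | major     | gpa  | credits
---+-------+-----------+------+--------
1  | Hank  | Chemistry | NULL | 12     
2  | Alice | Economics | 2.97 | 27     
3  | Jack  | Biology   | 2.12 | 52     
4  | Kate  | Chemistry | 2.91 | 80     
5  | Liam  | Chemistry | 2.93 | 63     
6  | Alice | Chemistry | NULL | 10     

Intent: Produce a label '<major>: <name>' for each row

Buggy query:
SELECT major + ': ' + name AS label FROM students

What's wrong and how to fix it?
Bug: SQLite uses || for string concatenation; + coerces text to numbers (yielding 0)

Fix: Replace + with || to concatenate text

Corrected query:
SELECT major || ': ' || name AS label FROM students

Result:
label           
----------------
Chemistry: Hank 
Economics: Alice
Biology: Jack   
Chemistry: Kate 
Chemistry: Liam 
Chemistry: Alice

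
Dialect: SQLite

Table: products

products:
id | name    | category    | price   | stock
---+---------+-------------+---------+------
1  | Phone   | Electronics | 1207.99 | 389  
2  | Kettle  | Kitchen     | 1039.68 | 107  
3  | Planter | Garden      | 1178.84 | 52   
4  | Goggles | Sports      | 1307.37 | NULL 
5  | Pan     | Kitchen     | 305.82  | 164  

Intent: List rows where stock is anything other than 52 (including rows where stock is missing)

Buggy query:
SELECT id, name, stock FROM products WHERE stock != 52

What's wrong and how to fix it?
Bug: 'stock != 52' is unknown when stock is NULL, so NULL rows are silently excluded

Fix: Add an explicit OR stock IS NULL to include the missing-value rows

Corrected query:
SELECT id, name, stock FROM products WHERE stock != 52 OR stock IS NULL

Result:
id | name    | stock
---+---------+------
1  | Phone   | 389  
2  | Kettle  | 107  
4  | Goggles | NULL 
5  | Pan     | 164  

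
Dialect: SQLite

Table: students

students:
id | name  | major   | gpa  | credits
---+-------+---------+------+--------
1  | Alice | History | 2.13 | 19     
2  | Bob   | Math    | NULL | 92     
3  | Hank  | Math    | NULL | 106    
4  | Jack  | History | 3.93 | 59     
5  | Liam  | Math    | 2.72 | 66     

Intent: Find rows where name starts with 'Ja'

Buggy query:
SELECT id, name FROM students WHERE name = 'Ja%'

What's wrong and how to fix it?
Bug: '=' compares the literal string including the % character; pattern matching needs LIKE

Fix: Use LIKE for wildcard pattern matching

Corrected query:
SELECT id, name FROM students WHERE name LIKE 'Ja%'

Result:
id | name
---+-----
4  | Jack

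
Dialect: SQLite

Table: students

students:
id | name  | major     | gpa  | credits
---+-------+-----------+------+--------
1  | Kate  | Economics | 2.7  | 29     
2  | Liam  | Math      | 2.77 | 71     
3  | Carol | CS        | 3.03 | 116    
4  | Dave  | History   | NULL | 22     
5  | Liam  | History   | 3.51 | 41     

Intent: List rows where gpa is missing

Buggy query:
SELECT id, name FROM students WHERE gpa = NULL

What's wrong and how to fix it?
Bug: Comparing to NULL with '=' never matches; NULL = NULL is unknown, not true

Fix: Use IS NULL to test for NULL

Corrected query:
SELECT id, name FROM students WHERE gpa IS NULL

Result:
id | name
---+-----
4  | Dave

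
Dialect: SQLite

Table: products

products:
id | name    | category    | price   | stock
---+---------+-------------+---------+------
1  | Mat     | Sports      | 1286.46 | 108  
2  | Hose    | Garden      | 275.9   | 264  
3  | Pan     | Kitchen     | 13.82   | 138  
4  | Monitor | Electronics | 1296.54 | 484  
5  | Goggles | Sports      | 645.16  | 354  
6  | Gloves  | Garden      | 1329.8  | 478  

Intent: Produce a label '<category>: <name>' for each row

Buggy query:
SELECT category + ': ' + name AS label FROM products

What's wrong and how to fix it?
Bug: SQLite uses || for string concatenation; + coerces text to numbers (yielding 0)

Fix: Replace + with || to concatenate text

Corrected query:
SELECT category || ': ' || name AS label FROM products

Result:
label               
--------------------
Sports: Mat         
Garden: Hose        
Kitchen: Pan        
Electronics: Monitor
Sports: Goggles     
Garden: Gloves      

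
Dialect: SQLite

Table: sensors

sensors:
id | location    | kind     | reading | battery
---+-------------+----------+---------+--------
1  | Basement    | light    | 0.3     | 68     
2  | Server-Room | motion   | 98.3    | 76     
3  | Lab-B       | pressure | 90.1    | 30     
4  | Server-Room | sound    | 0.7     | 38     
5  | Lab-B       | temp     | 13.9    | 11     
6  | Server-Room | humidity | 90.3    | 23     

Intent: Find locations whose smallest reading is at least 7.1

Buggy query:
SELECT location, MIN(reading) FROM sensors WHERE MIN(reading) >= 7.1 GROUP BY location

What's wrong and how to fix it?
Bug: MIN() in WHERE is a misuse of aggregate

Fix: Use HAVING for the per-group MIN condition

Corrected query:
SELECT location, MIN(reading) FROM sensors GROUP BY location HAVING MIN(reading) >= 7.1

Result:
location | MIN(reading)
---------+-------------
Lab-B    | 13.9        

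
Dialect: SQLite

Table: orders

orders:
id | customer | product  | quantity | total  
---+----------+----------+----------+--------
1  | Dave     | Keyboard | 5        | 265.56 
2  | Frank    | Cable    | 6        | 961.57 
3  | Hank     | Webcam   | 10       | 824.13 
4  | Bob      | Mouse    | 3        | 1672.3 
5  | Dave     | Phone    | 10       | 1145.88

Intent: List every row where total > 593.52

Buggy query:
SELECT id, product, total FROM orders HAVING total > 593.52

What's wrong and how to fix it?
Bug: This is a non-aggregate query (no GROUP BY, no aggregates), so in SQLite the HAVING clause is invalid here; a row-level condition belongs in WHERE

Fix: Replace HAVING with WHERE since the condition applies to individual rows

Corrected query:
SELECT id, product, total FROM orders WHERE total > 593.52

Result:
id | product | total  
---+---------+--------
2  | Cable   | 961.57 
3  | Webcam  | 824.13 
4  | Mouse   | 1672.3 
5  | Phone   | 1145.88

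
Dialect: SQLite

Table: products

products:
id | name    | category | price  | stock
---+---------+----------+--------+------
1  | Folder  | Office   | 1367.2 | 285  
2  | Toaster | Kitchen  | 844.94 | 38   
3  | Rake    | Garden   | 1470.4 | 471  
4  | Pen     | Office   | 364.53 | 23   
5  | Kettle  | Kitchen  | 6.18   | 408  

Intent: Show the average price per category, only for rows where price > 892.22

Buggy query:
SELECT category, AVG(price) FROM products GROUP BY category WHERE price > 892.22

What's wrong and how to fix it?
Bug: Row-level WHERE must come before GROUP BY in the clause order

Fix: Move the WHERE clause before GROUP BY

Corrected query:
SELECT category, AVG(price) FROM products WHERE price > 892.22 GROUP BY category

Result:
category | AVG(price)
---------+-----------
Garden   | 1470.4    
Office   | 1367.2    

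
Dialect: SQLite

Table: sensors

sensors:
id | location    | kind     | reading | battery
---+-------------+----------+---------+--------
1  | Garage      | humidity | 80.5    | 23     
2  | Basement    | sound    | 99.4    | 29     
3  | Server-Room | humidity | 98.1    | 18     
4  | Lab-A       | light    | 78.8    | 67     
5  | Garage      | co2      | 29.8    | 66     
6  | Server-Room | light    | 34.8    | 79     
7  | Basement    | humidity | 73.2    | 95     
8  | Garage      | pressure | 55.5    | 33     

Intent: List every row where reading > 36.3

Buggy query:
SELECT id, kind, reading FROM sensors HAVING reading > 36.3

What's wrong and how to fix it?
Bug: This is a non-aggregate query (no GROUP BY, no aggregates), so in SQLite the HAVING clause is invalid here; a row-level condition belongs in WHERE

Fix: Use WHERE for row-level filtering

Corrected query:
SELECT id, kind, reading FROM sensors WHERE reading > 36.3

Result:
id | kind     | reading
---+----------+--------
1  | humidity | 80.5   
2  | sound    | 99.4   
3  | humidity | 98.1   
4  | light    | 78.8   
7  | humidity | 73.2   
8  | pressure | 55.5   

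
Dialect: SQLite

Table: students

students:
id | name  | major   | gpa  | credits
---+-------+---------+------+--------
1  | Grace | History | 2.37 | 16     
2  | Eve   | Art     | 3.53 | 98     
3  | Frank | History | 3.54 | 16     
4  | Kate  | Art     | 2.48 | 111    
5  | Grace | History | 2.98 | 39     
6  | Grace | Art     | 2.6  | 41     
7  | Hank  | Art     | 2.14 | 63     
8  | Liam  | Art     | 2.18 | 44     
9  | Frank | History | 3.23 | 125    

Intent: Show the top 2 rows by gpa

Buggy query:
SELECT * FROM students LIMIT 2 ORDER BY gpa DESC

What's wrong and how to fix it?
Bug: LIMIT must come after ORDER BY

Fix: Sort with ORDER BY, then apply LIMIT

Corrected query:
SELECT * FROM students ORDER BY gpa DESC LIMIT 2

Result:
id | name  | major   | gpa  | credits
---+-------+---------+------+--------
3  | Frank | History | 3.54 | 16     
2  | Eve   | Art     | 3.53 | 98     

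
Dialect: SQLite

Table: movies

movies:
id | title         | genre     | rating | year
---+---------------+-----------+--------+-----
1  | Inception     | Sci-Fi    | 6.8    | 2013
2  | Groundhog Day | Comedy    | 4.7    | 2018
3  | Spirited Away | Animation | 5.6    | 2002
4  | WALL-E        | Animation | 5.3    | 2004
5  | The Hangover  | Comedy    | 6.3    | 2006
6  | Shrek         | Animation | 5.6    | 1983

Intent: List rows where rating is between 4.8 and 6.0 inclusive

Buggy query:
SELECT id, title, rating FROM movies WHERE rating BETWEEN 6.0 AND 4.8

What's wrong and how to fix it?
Bug: BETWEEN expects the lower bound first; with 6.0 AND 4.8 the range is empty

Fix: Swap the bounds so the smaller value comes first

Corrected query:
SELECT id, title, rating FROM movies WHERE rating BETWEEN 4.8 AND 6.0

Result:
id | title         | rating
---+---------------+-------
3  | Spirited Away | 5.6   
4  | WALL-E        | 5.3   
6  | Shrek         | 5.6   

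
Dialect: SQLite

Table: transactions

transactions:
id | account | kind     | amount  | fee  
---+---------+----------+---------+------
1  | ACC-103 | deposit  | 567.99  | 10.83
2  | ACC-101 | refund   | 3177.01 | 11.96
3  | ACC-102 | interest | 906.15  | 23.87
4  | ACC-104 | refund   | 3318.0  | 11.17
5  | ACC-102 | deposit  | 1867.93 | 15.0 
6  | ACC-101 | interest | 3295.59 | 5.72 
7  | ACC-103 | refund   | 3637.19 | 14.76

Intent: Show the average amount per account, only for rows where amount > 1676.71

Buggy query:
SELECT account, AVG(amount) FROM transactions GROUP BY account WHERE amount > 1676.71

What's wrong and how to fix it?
Bug: WHERE cannot follow GROUP BY

Fix: Place WHERE between FROM and GROUP BY

Corrected query:
SELECT account, AVG(amount) FROM transactions WHERE amount > 1676.71 GROUP BY account

Result:
account | AVG(amount)
--------+------------
ACC-101 | 3236.3     
ACC-102 | 1867.93    
ACC-103 | 3637.19    
ACC-104 | 3318       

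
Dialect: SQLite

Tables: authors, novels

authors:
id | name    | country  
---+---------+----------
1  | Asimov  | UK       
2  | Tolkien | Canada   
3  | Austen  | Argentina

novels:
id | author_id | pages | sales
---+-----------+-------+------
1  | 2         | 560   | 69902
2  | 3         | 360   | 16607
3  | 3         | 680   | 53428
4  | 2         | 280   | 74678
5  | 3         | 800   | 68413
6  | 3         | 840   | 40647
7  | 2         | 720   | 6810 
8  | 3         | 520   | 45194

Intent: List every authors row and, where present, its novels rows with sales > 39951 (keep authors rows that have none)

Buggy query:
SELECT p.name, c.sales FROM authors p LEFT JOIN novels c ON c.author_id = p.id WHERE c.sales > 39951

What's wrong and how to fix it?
Bug: A WHERE condition on the right-hand table after LEFT JOIN drops unmatched parents

Fix: Move the right-table condition into the ON clause so unmatched parents are kept

Corrected query:
SELECT p.name, c.sales FROM authors p LEFT JOIN novels c ON c.author_id = p.id AND c.sales > 39951

Result:
name    | sales
--------+------
Asimov  | NULL 
Tolkien | 69902
Tolkien | 74678
Austen  | 40647
Austen  | 45194
Austen  | 53428
Austen  | 68413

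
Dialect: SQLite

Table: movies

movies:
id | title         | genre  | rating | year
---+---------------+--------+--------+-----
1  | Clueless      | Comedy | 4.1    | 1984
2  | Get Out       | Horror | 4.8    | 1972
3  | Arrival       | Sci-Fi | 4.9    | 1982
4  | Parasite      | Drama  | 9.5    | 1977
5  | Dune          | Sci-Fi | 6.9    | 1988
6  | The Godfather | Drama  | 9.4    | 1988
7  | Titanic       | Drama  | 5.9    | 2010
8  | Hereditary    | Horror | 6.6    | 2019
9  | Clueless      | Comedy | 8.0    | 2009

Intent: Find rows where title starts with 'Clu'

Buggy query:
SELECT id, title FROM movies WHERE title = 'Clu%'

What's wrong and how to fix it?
Bug: '=' compares the literal string including the % character; pattern matching needs LIKE

Fix: Replace '=' with LIKE so 'Clu%' is treated as a pattern

Corrected query:
SELECT id, title FROM movies WHERE title LIKE 'Clu%'

Result:
id | title   
---+---------
1  | Clueless
9  | Clueless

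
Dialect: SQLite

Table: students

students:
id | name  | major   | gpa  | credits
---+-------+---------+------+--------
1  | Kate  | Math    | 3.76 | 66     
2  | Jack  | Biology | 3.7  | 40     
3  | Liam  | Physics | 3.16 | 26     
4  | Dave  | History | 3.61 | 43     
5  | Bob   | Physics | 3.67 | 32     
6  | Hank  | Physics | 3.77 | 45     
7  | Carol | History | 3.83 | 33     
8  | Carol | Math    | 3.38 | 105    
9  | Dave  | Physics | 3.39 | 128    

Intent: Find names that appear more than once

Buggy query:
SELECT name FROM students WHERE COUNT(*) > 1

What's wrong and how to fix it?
Bug: COUNT(*) is an aggregate and cannot be used in WHERE

Fix: Group first, then use HAVING for the count condition

Corrected query:
SELECT name FROM students GROUP BY name HAVING COUNT(*) > 1

Result:
name 
-----
Carol
Dave 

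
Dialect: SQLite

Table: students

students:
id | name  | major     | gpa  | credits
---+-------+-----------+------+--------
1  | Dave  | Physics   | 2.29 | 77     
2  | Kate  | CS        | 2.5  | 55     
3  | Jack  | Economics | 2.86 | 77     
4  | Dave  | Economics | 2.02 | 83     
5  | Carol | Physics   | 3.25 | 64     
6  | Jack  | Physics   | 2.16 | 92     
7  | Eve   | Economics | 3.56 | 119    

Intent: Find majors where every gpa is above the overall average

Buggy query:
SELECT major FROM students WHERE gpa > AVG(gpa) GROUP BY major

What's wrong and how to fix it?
Bug: WHERE evaluates per row before aggregation, so AVG() is unavailable

Fix: Compute the overall average in a scalar subquery and compare each group's MIN against it in HAVING

Corrected query:
SELECT major FROM students GROUP BY major HAVING MIN(gpa) > (SELECT AVG(gpa) FROM students)

Result:
(no rows)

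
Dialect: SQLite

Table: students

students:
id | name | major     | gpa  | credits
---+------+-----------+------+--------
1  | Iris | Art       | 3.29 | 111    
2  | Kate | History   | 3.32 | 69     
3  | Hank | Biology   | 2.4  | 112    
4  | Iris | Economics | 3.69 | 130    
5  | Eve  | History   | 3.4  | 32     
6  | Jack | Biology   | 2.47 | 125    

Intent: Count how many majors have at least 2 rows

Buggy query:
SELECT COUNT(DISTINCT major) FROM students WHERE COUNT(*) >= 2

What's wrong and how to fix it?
Bug: WHERE filters individual rows, not groups, so a group-level COUNT is invalid there

Fix: Use a subquery that GROUPs and filters with HAVING, then count its rows

Corrected query:
SELECT COUNT(*) FROM (SELECT major FROM students GROUP BY major HAVING COUNT(*) >= 2)

Result:
COUNT(*)
--------
2       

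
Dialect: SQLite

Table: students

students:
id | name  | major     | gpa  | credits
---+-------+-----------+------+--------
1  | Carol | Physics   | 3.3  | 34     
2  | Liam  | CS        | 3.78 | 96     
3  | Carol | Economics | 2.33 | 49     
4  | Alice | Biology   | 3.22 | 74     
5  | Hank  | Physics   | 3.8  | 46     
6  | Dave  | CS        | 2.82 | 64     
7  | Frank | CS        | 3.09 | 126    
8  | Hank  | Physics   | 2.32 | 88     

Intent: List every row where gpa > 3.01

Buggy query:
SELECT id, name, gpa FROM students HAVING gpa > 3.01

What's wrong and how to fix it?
Bug: HAVING filters the output of aggregation, but this query has no GROUP BY and no aggregate functions, so SQLite rejects it (HAVING clause on a non-aggregate query); the condition here is per row

Fix: Replace HAVING with WHERE since the condition applies to individual rows

Corrected query:
SELECT id, name, gpa FROM students WHERE gpa > 3.01

Result:
id | name  | gpa 
---+-------+-----
1  | Carol | 3.3 
2  | Liam  | 3.78
4  | Alice | 3.22
5  | Hank  | 3.8 
7  | Frank | 3.09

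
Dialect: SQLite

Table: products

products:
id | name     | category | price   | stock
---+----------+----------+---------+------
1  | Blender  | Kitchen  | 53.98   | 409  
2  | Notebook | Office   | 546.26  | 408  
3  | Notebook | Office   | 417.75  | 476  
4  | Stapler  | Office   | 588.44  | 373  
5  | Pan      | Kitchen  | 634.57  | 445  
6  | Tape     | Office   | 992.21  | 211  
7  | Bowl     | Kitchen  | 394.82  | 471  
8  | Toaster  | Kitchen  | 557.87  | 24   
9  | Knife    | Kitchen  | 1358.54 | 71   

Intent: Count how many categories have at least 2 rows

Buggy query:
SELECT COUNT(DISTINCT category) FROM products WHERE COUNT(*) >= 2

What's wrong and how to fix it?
Bug: COUNT(*) cannot appear in WHERE; the per-group count doesn't exist yet

Fix: Group first with HAVING COUNT(*) >= 2, then COUNT the resulting groups

Corrected query:
SELECT COUNT(*) FROM (SELECT category FROM products GROUP BY category HAVING COUNT(*) >= 2)

Result:
COUNT(*)
--------
2       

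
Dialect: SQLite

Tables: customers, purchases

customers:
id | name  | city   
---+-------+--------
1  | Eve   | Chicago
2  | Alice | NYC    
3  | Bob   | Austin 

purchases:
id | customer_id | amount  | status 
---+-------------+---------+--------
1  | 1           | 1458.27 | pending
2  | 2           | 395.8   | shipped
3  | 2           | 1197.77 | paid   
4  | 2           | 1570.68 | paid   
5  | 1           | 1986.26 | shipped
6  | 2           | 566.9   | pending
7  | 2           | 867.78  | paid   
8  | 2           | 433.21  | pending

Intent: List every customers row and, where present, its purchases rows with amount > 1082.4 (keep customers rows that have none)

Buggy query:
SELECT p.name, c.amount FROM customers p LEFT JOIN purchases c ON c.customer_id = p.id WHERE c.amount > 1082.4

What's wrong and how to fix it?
Bug: A WHERE condition on the right-hand table after LEFT JOIN drops unmatched parents

Fix: Put 'c.amount > 1082.4' in the JOIN's ON clause instead of WHERE

Corrected query:
SELECT p.name, c.amount FROM customers p LEFT JOIN purchases c ON c.customer_id = p.id AND c.amount > 1082.4

Result:
name  | amount 
------+--------
Eve   | 1458.27
Eve   | 1986.26
Alice | 1197.77
Alice | 1570.68
Bob   | NULL   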